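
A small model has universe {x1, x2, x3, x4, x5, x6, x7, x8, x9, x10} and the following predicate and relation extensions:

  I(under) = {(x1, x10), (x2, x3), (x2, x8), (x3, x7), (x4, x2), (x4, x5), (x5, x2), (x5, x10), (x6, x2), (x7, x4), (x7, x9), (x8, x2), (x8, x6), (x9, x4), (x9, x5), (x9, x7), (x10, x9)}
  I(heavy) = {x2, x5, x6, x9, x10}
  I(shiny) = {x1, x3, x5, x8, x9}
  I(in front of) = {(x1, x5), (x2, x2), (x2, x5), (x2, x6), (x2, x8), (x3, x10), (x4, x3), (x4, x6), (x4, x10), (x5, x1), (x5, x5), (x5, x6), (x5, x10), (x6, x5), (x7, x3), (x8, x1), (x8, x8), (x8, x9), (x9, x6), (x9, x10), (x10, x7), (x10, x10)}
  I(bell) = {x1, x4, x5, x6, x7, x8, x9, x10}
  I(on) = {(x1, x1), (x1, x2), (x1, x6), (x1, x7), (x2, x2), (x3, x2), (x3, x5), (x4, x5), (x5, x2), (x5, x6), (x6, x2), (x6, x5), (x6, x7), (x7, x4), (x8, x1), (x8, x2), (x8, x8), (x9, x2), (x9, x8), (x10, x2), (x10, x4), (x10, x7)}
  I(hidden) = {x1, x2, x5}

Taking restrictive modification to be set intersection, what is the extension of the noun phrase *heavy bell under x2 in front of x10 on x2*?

{x5}

⟦under x2⟧ = {x : ⟨x, x2⟩ ∈ ⟦under⟧} = {x4, x5, x6, x8}
⟦in front of x10⟧ = {x : ⟨x, x10⟩ ∈ ⟦in front of⟧} = {x3, x4, x5, x9, x10}
⟦on x2⟧ = {x : ⟨x, x2⟩ ∈ ⟦on⟧} = {x1, x2, x3, x5, x6, x8, x9, x10}
⟦bell⟧ = {x1, x4, x5, x6, x7, x8, x9, x10}
… ∩ ⟦under x2⟧ = {x1, x4, x5, x6, x7, x8, x9, x10} ∩ {x4, x5, x6, x8} = {x4, x5, x6, x8}
… ∩ ⟦in front of x10⟧ = {x4, x5, x6, x8} ∩ {x3, x4, x5, x9, x10} = {x4, x5}
… ∩ ⟦on x2⟧ = {x4, x5} ∩ {x1, x2, x3, x5, x6, x8, x9, x10} = {x5}
… ∩ ⟦heavy⟧ = {x5} ∩ {x2, x5, x6, x9, x10} = {x5}
So ⟦heavy bell under x2 in front of x10 on x2⟧ = {x5}.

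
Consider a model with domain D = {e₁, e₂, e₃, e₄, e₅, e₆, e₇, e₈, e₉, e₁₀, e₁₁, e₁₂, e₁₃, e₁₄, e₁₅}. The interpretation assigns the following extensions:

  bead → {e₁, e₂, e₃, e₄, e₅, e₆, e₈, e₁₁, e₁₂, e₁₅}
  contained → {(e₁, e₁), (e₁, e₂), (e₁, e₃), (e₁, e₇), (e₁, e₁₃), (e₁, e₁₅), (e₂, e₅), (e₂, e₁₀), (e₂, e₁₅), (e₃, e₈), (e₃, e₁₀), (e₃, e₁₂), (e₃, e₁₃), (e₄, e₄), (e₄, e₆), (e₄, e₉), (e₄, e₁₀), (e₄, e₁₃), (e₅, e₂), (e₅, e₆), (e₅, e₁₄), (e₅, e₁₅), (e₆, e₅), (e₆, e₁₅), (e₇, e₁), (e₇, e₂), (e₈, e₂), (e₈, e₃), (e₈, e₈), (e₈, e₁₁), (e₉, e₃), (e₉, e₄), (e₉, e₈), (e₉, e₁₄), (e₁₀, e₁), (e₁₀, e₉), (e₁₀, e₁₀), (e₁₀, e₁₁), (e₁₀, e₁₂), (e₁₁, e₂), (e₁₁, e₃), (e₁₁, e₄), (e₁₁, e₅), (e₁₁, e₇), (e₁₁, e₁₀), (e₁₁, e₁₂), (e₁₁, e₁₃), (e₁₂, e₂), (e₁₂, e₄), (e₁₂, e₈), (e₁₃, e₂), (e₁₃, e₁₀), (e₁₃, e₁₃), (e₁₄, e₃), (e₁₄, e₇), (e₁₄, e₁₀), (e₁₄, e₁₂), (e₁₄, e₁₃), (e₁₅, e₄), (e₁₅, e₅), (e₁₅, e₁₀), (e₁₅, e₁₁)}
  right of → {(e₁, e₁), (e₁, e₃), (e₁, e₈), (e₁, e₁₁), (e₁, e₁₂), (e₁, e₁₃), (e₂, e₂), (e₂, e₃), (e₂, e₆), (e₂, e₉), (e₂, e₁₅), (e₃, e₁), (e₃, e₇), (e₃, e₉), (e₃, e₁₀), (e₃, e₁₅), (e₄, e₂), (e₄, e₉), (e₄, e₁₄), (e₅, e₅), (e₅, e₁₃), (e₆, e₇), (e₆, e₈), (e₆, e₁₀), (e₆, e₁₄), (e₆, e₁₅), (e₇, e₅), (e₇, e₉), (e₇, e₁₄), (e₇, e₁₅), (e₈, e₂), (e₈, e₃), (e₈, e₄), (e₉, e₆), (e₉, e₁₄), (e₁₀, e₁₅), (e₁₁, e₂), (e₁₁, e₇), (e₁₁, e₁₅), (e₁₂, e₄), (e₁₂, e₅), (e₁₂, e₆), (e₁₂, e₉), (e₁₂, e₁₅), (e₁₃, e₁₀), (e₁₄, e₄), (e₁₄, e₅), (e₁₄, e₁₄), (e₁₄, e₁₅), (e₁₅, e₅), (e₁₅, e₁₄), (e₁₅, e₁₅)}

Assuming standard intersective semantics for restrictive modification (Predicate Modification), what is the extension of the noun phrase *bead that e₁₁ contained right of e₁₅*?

{e₂, e₃, e₁₂}

⟦that e₁₁ contained⟧ = {x : ⟨e₁₁, x⟩ ∈ ⟦contained⟧} = {e₂, e₃, e₄, e₅, e₇, e₁₀, e₁₂, e₁₃}
⟦right of e₁₅⟧ = {x : ⟨x, e₁₅⟩ ∈ ⟦right of⟧} = {e₂, e₃, e₆, e₇, e₁₀, e₁₁, e₁₂, e₁₄, e₁₅}
⟦bead⟧ = {e₁, e₂, e₃, e₄, e₅, e₆, e₈, e₁₁, e₁₂, e₁₅}
… ∩ ⟦that e₁₁ contained⟧ = {e₁, e₂, e₃, e₄, e₅, e₆, e₈, e₁₁, e₁₂, e₁₅} ∩ {e₂, e₃, e₄, e₅, e₇, e₁₀, e₁₂, e₁₃} = {e₂, e₃, e₄, e₅, e₁₂}
… ∩ ⟦right of e₁₅⟧ = {e₂, e₃, e₄, e₅, e₁₂} ∩ {e₂, e₃, e₆, e₇, e₁₀, e₁₁, e₁₂, e₁₄, e₁₅} = {e₂, e₃, e₁₂}
So ⟦bead that e₁₁ contained right of e₁₅⟧ = {e₂, e₃, e₁₂}.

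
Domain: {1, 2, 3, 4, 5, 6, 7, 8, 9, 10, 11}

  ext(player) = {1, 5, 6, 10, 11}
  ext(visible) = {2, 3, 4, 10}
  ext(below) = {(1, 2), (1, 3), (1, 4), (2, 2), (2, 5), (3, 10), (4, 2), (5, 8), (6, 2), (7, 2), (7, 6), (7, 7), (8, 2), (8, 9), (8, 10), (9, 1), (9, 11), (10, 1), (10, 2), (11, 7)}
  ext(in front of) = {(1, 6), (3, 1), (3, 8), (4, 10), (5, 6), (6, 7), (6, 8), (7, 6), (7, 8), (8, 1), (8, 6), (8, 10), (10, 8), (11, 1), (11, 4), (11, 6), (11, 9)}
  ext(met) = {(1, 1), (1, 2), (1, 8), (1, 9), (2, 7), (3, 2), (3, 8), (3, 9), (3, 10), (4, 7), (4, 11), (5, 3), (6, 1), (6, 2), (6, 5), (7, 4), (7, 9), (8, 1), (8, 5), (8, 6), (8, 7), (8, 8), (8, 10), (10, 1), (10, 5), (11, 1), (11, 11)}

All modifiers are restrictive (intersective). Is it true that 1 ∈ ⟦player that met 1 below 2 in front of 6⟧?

⟦that met 1⟧ = {x : ⟨x, 1⟩ ∈ ⟦met⟧} = {1, 6, 8, 10, 11}
⟦below 2⟧ = {x : ⟨x, 2⟩ ∈ ⟦below⟧} = {1, 2, 4, 6, 7, 8, 10}
⟦in front of 6⟧ = {x : ⟨x, 6⟩ ∈ ⟦in front of⟧} = {1, 5, 7, 8, 11}
⟦player⟧ = {1, 5, 6, 10, 11}
… ∩ ⟦that met 1⟧ = {1, 5, 6, 10, 11} ∩ {1, 6, 8, 10, 11} = {1, 6, 10, 11}
… ∩ ⟦below 2⟧ = {1, 6, 10, 11} ∩ {1, 2, 4, 6, 7, 8, 10} = {1, 6, 10}
… ∩ ⟦in front of 6⟧ = {1, 6, 10} ∩ {1, 5, 7, 8, 11} = {1}
⟦player that met 1 below 2 in front of 6⟧ = {1}; 1 ∈ this set.

yes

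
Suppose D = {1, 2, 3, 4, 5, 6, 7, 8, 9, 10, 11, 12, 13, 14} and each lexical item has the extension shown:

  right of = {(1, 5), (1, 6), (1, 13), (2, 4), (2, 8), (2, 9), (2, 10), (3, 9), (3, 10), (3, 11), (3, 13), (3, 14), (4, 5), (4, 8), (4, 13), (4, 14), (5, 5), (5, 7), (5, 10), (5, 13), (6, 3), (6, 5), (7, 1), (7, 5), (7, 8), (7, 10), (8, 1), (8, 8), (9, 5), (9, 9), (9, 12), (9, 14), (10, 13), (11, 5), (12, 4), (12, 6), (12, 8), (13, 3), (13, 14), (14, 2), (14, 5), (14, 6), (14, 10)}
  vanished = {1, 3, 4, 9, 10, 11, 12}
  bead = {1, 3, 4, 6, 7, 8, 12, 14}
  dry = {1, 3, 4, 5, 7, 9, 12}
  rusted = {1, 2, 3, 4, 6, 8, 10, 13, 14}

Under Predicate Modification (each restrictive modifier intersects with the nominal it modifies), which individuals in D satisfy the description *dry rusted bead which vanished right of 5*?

{1, 4}

⟦which vanished⟧ = ⟦vanished⟧ = {1, 3, 4, 9, 10, 11, 12}
⟦right of 5⟧ = {x : ⟨x, 5⟩ ∈ ⟦right of⟧} = {1, 4, 5, 6, 7, 9, 11, 14}
⟦bead⟧ = {1, 3, 4, 6, 7, 8, 12, 14}
… ∩ ⟦which vanished⟧ = {1, 3, 4, 6, 7, 8, 12, 14} ∩ {1, 3, 4, 9, 10, 11, 12} = {1, 3, 4, 12}
… ∩ ⟦right of 5⟧ = {1, 3, 4, 12} ∩ {1, 4, 5, 6, 7, 9, 11, 14} = {1, 4}
… ∩ ⟦dry⟧ = {1, 4} ∩ {1, 3, 4, 5, 7, 9, 12} = {1, 4}
… ∩ ⟦rusted⟧ = {1, 4} ∩ {1, 2, 3, 4, 6, 8, 10, 13, 14} = {1, 4}
So ⟦dry rusted bead which vanished right of 5⟧ = {1, 4}.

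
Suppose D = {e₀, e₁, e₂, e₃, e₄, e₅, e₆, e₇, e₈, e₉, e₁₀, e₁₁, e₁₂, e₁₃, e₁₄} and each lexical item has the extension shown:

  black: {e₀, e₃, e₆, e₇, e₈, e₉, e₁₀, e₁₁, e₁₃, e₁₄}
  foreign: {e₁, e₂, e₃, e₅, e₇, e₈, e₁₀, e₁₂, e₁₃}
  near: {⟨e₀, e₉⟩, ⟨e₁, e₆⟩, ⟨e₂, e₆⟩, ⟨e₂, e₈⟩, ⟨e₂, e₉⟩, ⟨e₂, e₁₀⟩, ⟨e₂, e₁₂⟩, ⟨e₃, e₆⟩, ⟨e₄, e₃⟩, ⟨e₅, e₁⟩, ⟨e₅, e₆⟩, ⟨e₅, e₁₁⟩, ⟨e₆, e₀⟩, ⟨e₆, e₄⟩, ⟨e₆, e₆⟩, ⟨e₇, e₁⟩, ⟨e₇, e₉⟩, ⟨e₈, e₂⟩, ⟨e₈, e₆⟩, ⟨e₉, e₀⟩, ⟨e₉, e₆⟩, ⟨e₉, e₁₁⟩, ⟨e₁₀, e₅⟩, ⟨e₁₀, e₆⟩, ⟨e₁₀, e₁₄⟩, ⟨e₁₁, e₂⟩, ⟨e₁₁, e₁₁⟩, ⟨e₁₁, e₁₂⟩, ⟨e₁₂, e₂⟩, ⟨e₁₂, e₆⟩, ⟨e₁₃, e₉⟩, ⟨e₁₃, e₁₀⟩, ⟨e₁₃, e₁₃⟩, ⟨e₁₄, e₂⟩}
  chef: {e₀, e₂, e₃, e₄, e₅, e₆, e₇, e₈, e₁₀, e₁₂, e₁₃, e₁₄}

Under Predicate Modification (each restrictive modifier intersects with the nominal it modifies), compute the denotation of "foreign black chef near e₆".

⟦near e₆⟧ = {x : ⟨x, e₆⟩ ∈ ⟦near⟧} = {e₁, e₂, e₃, e₅, e₆, e₈, e₉, e₁₀, e₁₂}
⟦chef⟧ = {e₀, e₂, e₃, e₄, e₅, e₆, e₇, e₈, e₁₀, e₁₂, e₁₃, e₁₄}
… ∩ ⟦near e₆⟧ = {e₀, e₂, e₃, e₄, e₅, e₆, e₇, e₈, e₁₀, e₁₂, e₁₃, e₁₄} ∩ {e₁, e₂, e₃, e₅, e₆, e₈, e₉, e₁₀, e₁₂} = {e₂, e₃, e₅, e₆, e₈, e₁₀, e₁₂}
… ∩ ⟦foreign⟧ = {e₂, e₃, e₅, e₆, e₈, e₁₀, e₁₂} ∩ {e₁, e₂, e₃, e₅, e₇, e₈, e₁₀, e₁₂, e₁₃} = {e₂, e₃, e₅, e₈, e₁₀, e₁₂}
… ∩ ⟦black⟧ = {e₂, e₃, e₅, e₈, e₁₀, e₁₂} ∩ {e₀, e₃, e₆, e₇, e₈, e₉, e₁₀, e₁₁, e₁₃, e₁₄} = {e₃, e₈, e₁₀}
So ⟦foreign black chef near e₆⟧ = {e₃, e₈, e₁₀}.

{e₃, e₈, e₁₀}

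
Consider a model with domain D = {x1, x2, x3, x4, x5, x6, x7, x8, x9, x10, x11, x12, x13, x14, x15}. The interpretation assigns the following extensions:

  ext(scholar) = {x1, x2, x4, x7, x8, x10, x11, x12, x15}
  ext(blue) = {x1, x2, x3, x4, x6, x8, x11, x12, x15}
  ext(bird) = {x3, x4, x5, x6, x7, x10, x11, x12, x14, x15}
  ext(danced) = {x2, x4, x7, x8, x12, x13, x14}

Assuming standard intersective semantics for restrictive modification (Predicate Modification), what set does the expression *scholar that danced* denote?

{x2, x4, x7, x8, x12}

⟦that danced⟧ = ⟦danced⟧ = {x2, x4, x7, x8, x12, x13, x14}
⟦scholar⟧ = {x1, x2, x4, x7, x8, x10, x11, x12, x15}
… ∩ ⟦that danced⟧ = {x1, x2, x4, x7, x8, x10, x11, x12, x15} ∩ {x2, x4, x7, x8, x12, x13, x14} = {x2, x4, x7, x8, x12}
So ⟦scholar that danced⟧ = {x2, x4, x7, x8, x12}.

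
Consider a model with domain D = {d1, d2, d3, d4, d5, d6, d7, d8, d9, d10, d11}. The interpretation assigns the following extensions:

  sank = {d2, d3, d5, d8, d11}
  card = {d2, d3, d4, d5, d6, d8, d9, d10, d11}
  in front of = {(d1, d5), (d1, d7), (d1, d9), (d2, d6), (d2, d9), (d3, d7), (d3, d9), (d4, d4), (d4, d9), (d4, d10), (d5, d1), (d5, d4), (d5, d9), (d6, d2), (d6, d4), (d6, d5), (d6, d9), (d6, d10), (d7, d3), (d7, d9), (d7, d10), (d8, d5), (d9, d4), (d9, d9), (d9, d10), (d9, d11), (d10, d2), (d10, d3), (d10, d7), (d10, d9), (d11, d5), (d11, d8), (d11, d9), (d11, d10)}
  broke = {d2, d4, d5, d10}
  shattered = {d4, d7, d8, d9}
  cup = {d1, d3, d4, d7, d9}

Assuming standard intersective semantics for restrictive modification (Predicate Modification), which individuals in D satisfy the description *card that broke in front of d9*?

⟦that broke⟧ = ⟦broke⟧ = {d2, d4, d5, d10}
⟦in front of d9⟧ = {x : ⟨x, d9⟩ ∈ ⟦in front of⟧} = {d1, d2, d3, d4, d5, d6, d7, d9, d10, d11}
⟦card⟧ = {d2, d3, d4, d5, d6, d8, d9, d10, d11}
… ∩ ⟦that broke⟧ = {d2, d3, d4, d5, d6, d8, d9, d10, d11} ∩ {d2, d4, d5, d10} = {d2, d4, d5, d10}
… ∩ ⟦in front of d9⟧ = {d2, d4, d5, d10} ∩ {d1, d2, d3, d4, d5, d6, d7, d9, d10, d11} = {d2, d4, d5, d10}
So ⟦card that broke in front of d9⟧ = {d2, d4, d5, d10}.

{d2, d4, d5, d10}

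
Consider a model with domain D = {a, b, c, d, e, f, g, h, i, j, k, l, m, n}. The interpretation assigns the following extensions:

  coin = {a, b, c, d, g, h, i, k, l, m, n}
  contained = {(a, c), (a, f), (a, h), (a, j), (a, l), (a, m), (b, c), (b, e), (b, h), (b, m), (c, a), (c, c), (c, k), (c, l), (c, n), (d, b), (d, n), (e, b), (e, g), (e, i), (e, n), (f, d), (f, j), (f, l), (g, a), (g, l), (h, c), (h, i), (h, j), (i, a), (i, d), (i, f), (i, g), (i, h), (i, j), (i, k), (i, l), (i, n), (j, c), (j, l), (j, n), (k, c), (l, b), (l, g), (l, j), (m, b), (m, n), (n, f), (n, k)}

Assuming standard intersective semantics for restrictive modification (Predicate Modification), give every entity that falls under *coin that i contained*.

{a, d, g, h, k, l, n}

⟦that i contained⟧ = {x : ⟨i, x⟩ ∈ ⟦contained⟧} = {a, d, f, g, h, j, k, l, n}
⟦coin⟧ = {a, b, c, d, g, h, i, k, l, m, n}
… ∩ ⟦that i contained⟧ = {a, b, c, d, g, h, i, k, l, m, n} ∩ {a, d, f, g, h, j, k, l, n} = {a, d, g, h, k, l, n}
So ⟦coin that i contained⟧ = {a, d, g, h, k, l, n}.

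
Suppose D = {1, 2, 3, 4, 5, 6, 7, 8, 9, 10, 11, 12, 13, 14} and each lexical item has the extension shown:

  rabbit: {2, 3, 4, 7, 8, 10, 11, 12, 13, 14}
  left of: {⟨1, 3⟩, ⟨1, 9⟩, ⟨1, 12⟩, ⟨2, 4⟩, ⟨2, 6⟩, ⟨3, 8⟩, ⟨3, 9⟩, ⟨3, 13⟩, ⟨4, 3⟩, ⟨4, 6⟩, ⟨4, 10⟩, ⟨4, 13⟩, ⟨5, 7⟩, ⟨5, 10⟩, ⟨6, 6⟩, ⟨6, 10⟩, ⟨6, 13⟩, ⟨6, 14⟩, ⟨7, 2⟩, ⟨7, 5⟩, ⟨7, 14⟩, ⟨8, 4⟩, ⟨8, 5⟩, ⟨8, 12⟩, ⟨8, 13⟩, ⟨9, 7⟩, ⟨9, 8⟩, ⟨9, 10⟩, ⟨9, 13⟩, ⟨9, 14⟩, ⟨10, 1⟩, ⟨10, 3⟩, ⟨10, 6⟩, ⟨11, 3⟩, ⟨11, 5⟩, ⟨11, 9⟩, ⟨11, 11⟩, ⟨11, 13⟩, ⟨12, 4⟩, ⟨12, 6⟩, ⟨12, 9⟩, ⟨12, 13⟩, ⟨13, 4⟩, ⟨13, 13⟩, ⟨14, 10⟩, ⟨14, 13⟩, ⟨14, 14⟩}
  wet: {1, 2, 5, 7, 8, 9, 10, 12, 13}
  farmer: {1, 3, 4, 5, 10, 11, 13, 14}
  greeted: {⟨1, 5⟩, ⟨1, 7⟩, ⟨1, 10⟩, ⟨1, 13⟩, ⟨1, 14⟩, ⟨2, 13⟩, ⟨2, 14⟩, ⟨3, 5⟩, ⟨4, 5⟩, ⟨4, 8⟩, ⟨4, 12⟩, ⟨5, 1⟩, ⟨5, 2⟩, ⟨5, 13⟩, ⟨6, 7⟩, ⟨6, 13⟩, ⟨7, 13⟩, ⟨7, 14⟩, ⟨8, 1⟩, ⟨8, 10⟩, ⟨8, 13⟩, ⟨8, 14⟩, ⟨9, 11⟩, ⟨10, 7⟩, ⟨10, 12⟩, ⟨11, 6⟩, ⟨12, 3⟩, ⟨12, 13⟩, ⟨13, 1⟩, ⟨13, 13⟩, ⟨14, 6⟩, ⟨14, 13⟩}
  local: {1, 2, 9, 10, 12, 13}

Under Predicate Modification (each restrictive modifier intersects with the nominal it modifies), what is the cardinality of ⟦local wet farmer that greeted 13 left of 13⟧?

1

⟦that greeted 13⟧ = {x : ⟨x, 13⟩ ∈ ⟦greeted⟧} = {1, 2, 5, 6, 7, 8, 12, 13, 14}
⟦left of 13⟧ = {x : ⟨x, 13⟩ ∈ ⟦left of⟧} = {3, 4, 6, 8, 9, 11, 12, 13, 14}
⟦farmer⟧ = {1, 3, 4, 5, 10, 11, 13, 14}
… ∩ ⟦that greeted 13⟧ = {1, 3, 4, 5, 10, 11, 13, 14} ∩ {1, 2, 5, 6, 7, 8, 12, 13, 14} = {1, 5, 13, 14}
… ∩ ⟦left of 13⟧ = {1, 5, 13, 14} ∩ {3, 4, 6, 8, 9, 11, 12, 13, 14} = {13, 14}
… ∩ ⟦local⟧ = {13, 14} ∩ {1, 2, 9, 10, 12, 13} = {13}
… ∩ ⟦wet⟧ = {13} ∩ {1, 2, 5, 7, 8, 9, 10, 12, 13} = {13}
⟦local wet farmer that greeted 13 left of 13⟧ = {13}, so the cardinality is 1.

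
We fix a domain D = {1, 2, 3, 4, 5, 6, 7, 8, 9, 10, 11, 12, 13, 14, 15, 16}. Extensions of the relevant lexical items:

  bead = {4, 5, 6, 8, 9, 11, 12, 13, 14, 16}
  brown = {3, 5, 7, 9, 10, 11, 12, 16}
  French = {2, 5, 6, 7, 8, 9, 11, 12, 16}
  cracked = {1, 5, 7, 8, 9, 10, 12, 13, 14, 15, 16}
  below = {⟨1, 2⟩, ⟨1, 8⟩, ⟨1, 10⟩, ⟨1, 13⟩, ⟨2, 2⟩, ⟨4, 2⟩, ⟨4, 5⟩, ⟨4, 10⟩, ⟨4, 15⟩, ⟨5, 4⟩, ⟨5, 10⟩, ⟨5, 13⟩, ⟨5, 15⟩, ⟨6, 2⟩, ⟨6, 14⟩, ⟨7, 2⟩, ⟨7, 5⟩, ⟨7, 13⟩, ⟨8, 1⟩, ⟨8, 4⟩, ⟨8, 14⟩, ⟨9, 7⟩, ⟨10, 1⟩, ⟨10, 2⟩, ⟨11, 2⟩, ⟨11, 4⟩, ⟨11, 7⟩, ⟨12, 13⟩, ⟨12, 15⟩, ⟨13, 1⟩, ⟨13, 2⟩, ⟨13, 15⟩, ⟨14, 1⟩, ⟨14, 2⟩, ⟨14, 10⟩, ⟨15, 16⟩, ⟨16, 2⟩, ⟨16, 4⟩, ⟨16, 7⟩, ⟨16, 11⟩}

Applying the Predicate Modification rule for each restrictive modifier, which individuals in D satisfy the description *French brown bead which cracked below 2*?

⟦which cracked⟧ = ⟦cracked⟧ = {1, 5, 7, 8, 9, 10, 12, 13, 14, 15, 16}
⟦below 2⟧ = {x : ⟨x, 2⟩ ∈ ⟦below⟧} = {1, 2, 4, 6, 7, 10, 11, 13, 14, 16}
⟦bead⟧ = {4, 5, 6, 8, 9, 11, 12, 13, 14, 16}
… ∩ ⟦which cracked⟧ = {4, 5, 6, 8, 9, 11, 12, 13, 14, 16} ∩ {1, 5, 7, 8, 9, 10, 12, 13, 14, 15, 16} = {5, 8, 9, 12, 13, 14, 16}
… ∩ ⟦below 2⟧ = {5, 8, 9, 12, 13, 14, 16} ∩ {1, 2, 4, 6, 7, 10, 11, 13, 14, 16} = {13, 14, 16}
… ∩ ⟦French⟧ = {13, 14, 16} ∩ {2, 5, 6, 7, 8, 9, 11, 12, 16} = {16}
… ∩ ⟦brown⟧ = {16} ∩ {3, 5, 7, 9, 10, 11, 12, 16} = {16}
So ⟦French brown bead which cracked below 2⟧ = {16}.

{16}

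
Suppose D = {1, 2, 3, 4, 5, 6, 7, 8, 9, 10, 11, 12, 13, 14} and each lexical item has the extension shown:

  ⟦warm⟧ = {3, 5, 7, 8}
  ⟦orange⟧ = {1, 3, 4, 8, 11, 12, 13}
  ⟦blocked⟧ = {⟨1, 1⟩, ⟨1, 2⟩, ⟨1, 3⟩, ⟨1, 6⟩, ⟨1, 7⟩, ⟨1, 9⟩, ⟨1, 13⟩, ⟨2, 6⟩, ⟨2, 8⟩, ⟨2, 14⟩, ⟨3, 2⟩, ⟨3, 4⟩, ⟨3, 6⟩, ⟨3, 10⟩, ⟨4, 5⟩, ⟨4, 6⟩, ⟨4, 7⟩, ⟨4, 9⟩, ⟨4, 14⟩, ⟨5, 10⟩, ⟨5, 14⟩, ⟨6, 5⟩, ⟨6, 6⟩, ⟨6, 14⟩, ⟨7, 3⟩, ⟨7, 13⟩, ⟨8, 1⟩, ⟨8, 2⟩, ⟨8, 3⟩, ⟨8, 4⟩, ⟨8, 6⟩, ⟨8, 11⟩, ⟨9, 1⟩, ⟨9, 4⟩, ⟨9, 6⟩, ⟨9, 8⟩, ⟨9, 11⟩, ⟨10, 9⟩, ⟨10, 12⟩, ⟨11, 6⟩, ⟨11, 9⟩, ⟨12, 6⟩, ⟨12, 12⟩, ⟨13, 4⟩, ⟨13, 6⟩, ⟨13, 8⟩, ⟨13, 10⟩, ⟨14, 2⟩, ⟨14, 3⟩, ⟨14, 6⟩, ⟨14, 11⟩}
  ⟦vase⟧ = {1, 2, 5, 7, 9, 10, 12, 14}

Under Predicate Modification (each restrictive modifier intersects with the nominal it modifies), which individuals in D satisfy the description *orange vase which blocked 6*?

{1, 12}

⟦which blocked 6⟧ = {x : ⟨x, 6⟩ ∈ ⟦blocked⟧} = {1, 2, 3, 4, 6, 8, 9, 11, 12, 13, 14}
⟦vase⟧ = {1, 2, 5, 7, 9, 10, 12, 14}
… ∩ ⟦which blocked 6⟧ = {1, 2, 5, 7, 9, 10, 12, 14} ∩ {1, 2, 3, 4, 6, 8, 9, 11, 12, 13, 14} = {1, 2, 9, 12, 14}
… ∩ ⟦orange⟧ = {1, 2, 9, 12, 14} ∩ {1, 3, 4, 8, 11, 12, 13} = {1, 12}
So ⟦orange vase which blocked 6⟧ = {1, 12}.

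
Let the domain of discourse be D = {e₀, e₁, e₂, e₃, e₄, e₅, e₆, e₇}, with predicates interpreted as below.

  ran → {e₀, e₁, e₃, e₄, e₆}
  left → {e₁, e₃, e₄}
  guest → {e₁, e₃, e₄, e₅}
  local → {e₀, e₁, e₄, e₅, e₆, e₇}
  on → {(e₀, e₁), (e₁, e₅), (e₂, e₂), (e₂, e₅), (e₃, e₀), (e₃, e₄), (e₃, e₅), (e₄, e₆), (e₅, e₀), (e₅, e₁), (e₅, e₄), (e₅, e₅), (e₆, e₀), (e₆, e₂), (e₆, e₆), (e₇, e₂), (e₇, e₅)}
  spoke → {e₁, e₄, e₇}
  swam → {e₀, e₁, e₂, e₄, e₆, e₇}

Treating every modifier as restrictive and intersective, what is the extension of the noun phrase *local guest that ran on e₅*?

{e₁}

⟦that ran⟧ = ⟦ran⟧ = {e₀, e₁, e₃, e₄, e₆}
⟦on e₅⟧ = {x : ⟨x, e₅⟩ ∈ ⟦on⟧} = {e₁, e₂, e₃, e₅, e₇}
⟦guest⟧ = {e₁, e₃, e₄, e₅}
… ∩ ⟦that ran⟧ = {e₁, e₃, e₄, e₅} ∩ {e₀, e₁, e₃, e₄, e₆} = {e₁, e₃, e₄}
… ∩ ⟦on e₅⟧ = {e₁, e₃, e₄} ∩ {e₁, e₂, e₃, e₅, e₇} = {e₁, e₃}
… ∩ ⟦local⟧ = {e₁, e₃} ∩ {e₀, e₁, e₄, e₅, e₆, e₇} = {e₁}
So ⟦local guest that ran on e₅⟧ = {e₁}.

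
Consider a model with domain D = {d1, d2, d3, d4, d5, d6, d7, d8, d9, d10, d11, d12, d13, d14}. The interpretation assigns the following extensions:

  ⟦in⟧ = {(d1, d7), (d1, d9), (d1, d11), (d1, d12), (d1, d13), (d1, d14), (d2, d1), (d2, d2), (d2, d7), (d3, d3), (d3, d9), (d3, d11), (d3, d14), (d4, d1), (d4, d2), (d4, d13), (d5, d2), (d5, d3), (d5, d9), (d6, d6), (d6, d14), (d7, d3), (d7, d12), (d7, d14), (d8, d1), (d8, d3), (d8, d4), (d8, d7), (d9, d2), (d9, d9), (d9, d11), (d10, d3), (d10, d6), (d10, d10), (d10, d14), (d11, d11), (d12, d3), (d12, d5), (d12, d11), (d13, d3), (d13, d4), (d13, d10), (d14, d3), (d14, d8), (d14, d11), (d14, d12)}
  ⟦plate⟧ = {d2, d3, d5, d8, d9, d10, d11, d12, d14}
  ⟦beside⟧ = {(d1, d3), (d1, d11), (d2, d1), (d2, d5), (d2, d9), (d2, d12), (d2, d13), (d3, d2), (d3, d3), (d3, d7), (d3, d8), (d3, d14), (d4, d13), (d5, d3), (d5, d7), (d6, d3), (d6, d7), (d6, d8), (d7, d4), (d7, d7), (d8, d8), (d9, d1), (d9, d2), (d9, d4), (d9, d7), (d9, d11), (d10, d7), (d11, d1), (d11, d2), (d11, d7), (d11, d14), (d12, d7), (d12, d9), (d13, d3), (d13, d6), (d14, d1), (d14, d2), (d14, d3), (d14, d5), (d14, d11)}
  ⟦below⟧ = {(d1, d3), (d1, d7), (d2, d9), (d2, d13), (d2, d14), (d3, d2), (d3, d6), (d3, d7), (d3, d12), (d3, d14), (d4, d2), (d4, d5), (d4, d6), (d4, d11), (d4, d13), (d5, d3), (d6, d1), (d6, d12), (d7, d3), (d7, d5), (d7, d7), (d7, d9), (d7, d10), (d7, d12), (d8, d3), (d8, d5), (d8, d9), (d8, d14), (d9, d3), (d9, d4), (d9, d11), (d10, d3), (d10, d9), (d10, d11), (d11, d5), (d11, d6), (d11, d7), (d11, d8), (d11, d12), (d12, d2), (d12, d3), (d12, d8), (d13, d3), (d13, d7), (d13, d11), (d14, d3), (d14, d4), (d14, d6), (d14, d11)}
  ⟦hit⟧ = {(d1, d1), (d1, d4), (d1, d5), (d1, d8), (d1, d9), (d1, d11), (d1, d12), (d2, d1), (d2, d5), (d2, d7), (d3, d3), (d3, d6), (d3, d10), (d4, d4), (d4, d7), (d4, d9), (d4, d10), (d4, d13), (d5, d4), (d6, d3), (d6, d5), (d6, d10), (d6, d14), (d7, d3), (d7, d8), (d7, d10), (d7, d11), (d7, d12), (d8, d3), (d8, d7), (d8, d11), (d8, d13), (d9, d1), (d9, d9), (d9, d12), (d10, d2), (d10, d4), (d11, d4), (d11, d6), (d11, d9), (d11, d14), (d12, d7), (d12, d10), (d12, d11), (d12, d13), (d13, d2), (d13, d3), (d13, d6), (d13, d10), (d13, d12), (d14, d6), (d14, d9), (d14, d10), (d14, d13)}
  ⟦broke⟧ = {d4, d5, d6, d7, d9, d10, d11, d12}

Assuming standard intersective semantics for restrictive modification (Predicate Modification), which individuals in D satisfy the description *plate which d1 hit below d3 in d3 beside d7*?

{d5, d12}

⟦which d1 hit⟧ = {x : ⟨d1, x⟩ ∈ ⟦hit⟧} = {d1, d4, d5, d8, d9, d11, d12}
⟦below d3⟧ = {x : ⟨x, d3⟩ ∈ ⟦below⟧} = {d1, d5, d7, d8, d9, d10, d12, d13, d14}
⟦in d3⟧ = {x : ⟨x, d3⟩ ∈ ⟦in⟧} = {d3, d5, d7, d8, d10, d12, d13, d14}
⟦beside d7⟧ = {x : ⟨x, d7⟩ ∈ ⟦beside⟧} = {d3, d5, d6, d7, d9, d10, d11, d12}
⟦plate⟧ = {d2, d3, d5, d8, d9, d10, d11, d12, d14}
… ∩ ⟦which d1 hit⟧ = {d2, d3, d5, d8, d9, d10, d11, d12, d14} ∩ {d1, d4, d5, d8, d9, d11, d12} = {d5, d8, d9, d11, d12}
… ∩ ⟦below d3⟧ = {d5, d8, d9, d11, d12} ∩ {d1, d5, d7, d8, d9, d10, d12, d13, d14} = {d5, d8, d9, d12}
… ∩ ⟦in d3⟧ = {d5, d8, d9, d12} ∩ {d3, d5, d7, d8, d10, d12, d13, d14} = {d5, d8, d12}
… ∩ ⟦beside d7⟧ = {d5, d8, d12} ∩ {d3, d5, d6, d7, d9, d10, d11, d12} = {d5, d12}
So ⟦plate which d1 hit below d3 in d3 beside d7⟧ = {d5, d12}.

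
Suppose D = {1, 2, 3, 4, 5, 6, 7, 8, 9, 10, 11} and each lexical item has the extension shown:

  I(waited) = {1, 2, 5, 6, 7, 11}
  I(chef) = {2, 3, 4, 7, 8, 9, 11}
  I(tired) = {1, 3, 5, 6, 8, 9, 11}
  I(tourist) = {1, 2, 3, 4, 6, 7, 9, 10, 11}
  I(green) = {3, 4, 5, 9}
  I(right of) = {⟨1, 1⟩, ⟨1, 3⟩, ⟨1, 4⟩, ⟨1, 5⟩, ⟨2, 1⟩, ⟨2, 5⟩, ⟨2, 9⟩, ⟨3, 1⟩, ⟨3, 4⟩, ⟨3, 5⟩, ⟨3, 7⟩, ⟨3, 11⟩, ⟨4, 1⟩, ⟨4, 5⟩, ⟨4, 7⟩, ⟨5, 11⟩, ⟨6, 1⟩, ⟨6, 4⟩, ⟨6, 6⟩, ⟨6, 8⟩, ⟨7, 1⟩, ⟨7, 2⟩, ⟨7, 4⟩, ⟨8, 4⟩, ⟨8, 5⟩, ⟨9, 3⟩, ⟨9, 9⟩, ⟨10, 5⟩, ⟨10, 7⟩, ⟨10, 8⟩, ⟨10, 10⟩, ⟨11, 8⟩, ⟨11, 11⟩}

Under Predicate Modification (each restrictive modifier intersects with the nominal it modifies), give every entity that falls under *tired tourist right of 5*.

⟦right of 5⟧ = {x : ⟨x, 5⟩ ∈ ⟦right of⟧} = {1, 2, 3, 4, 8, 10}
⟦tourist⟧ = {1, 2, 3, 4, 6, 7, 9, 10, 11}
… ∩ ⟦right of 5⟧ = {1, 2, 3, 4, 6, 7, 9, 10, 11} ∩ {1, 2, 3, 4, 8, 10} = {1, 2, 3, 4, 10}
… ∩ ⟦tired⟧ = {1, 2, 3, 4, 10} ∩ {1, 3, 5, 6, 8, 9, 11} = {1, 3}
So ⟦tired tourist right of 5⟧ = {1, 3}.

{1, 3}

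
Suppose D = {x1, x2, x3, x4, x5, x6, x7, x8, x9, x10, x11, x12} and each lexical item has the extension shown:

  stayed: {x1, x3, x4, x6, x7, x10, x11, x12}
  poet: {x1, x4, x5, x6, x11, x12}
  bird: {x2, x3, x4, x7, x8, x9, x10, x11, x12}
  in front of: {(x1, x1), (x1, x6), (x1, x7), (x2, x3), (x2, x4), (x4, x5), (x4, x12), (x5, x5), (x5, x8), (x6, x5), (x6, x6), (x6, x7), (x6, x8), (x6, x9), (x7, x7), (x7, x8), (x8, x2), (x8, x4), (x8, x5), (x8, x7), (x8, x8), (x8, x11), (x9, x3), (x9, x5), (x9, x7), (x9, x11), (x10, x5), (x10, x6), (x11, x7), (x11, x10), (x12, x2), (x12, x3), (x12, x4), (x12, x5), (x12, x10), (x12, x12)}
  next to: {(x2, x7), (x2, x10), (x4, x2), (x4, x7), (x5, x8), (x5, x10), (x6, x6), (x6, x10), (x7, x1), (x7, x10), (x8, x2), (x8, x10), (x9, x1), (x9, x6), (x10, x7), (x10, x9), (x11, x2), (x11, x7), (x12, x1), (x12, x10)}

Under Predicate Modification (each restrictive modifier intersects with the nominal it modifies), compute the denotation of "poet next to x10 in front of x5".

{x5, x6, x12}

⟦next to x10⟧ = {x : ⟨x, x10⟩ ∈ ⟦next to⟧} = {x2, x5, x6, x7, x8, x12}
⟦in front of x5⟧ = {x : ⟨x, x5⟩ ∈ ⟦in front of⟧} = {x4, x5, x6, x8, x9, x10, x12}
⟦poet⟧ = {x1, x4, x5, x6, x11, x12}
… ∩ ⟦next to x10⟧ = {x1, x4, x5, x6, x11, x12} ∩ {x2, x5, x6, x7, x8, x12} = {x5, x6, x12}
… ∩ ⟦in front of x5⟧ = {x5, x6, x12} ∩ {x4, x5, x6, x8, x9, x10, x12} = {x5, x6, x12}
So ⟦poet next to x10 in front of x5⟧ = {x5, x6, x12}.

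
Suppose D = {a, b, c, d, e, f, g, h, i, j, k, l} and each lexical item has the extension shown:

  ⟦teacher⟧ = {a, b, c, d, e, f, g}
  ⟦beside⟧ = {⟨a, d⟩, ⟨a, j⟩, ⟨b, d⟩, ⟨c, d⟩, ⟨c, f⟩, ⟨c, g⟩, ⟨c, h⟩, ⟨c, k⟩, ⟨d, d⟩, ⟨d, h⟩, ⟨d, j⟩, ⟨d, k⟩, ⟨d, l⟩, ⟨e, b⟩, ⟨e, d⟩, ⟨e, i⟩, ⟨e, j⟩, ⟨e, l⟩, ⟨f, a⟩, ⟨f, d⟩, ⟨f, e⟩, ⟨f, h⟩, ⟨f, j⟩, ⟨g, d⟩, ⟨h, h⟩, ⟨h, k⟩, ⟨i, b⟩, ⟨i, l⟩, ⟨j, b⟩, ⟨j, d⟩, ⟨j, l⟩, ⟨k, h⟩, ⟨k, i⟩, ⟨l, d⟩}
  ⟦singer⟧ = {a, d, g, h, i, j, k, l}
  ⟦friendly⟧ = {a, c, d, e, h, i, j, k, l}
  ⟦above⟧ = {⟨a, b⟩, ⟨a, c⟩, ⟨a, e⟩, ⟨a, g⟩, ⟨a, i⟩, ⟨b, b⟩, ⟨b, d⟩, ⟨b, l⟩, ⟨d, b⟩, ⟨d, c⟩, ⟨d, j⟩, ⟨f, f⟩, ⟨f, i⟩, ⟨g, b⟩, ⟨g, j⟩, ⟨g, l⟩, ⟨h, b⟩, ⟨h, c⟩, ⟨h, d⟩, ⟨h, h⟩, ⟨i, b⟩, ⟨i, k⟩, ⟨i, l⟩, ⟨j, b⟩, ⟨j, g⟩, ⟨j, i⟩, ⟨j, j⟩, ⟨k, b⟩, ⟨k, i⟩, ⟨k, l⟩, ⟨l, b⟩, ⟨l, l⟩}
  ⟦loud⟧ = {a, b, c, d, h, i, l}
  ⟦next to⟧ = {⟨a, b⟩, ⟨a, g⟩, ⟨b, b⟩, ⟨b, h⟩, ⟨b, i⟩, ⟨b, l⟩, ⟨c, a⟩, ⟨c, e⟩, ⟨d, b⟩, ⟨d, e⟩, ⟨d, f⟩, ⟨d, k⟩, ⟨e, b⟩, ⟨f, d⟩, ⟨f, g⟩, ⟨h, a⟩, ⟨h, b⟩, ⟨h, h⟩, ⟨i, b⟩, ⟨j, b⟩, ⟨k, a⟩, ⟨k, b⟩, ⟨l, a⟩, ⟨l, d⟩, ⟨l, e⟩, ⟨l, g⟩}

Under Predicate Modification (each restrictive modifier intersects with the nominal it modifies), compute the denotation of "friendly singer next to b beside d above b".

{a, d, j}

⟦next to b⟧ = {x : ⟨x, b⟩ ∈ ⟦next to⟧} = {a, b, d, e, h, i, j, k}
⟦beside d⟧ = {x : ⟨x, d⟩ ∈ ⟦beside⟧} = {a, b, c, d, e, f, g, j, l}
⟦above b⟧ = {x : ⟨x, b⟩ ∈ ⟦above⟧} = {a, b, d, g, h, i, j, k, l}
⟦singer⟧ = {a, d, g, h, i, j, k, l}
… ∩ ⟦next to b⟧ = {a, d, g, h, i, j, k, l} ∩ {a, b, d, e, h, i, j, k} = {a, d, h, i, j, k}
… ∩ ⟦beside d⟧ = {a, d, h, i, j, k} ∩ {a, b, c, d, e, f, g, j, l} = {a, d, j}
… ∩ ⟦above b⟧ = {a, d, j} ∩ {a, b, d, g, h, i, j, k, l} = {a, d, j}
… ∩ ⟦friendly⟧ = {a, d, j} ∩ {a, c, d, e, h, i, j, k, l} = {a, d, j}
So ⟦friendly singer next to b beside d above b⟧ = {a, d, j}.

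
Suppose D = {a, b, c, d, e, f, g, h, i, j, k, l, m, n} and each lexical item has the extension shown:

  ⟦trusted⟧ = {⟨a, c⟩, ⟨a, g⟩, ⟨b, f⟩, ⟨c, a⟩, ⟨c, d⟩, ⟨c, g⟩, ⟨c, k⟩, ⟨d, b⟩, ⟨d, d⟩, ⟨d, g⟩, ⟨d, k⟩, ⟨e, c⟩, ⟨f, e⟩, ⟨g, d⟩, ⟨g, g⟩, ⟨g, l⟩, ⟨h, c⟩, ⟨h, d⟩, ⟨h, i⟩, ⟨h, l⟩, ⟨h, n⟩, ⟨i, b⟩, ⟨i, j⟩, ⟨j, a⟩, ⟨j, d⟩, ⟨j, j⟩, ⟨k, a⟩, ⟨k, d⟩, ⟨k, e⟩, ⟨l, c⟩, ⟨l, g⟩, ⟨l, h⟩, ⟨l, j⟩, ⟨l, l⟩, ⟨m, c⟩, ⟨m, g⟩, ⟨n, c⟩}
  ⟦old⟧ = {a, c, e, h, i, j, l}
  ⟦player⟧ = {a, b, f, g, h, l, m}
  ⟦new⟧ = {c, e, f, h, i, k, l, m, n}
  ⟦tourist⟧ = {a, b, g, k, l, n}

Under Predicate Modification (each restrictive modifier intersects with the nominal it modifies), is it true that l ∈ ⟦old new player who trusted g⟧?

⟦who trusted g⟧ = {x : ⟨x, g⟩ ∈ ⟦trusted⟧} = {a, c, d, g, l, m}
⟦player⟧ = {a, b, f, g, h, l, m}
… ∩ ⟦who trusted g⟧ = {a, b, f, g, h, l, m} ∩ {a, c, d, g, l, m} = {a, g, l, m}
… ∩ ⟦old⟧ = {a, g, l, m} ∩ {a, c, e, h, i, j, l} = {a, l}
… ∩ ⟦new⟧ = {a, l} ∩ {c, e, f, h, i, k, l, m, n} = {l}
⟦old new player who trusted g⟧ = {l}; l ∈ this set.

yes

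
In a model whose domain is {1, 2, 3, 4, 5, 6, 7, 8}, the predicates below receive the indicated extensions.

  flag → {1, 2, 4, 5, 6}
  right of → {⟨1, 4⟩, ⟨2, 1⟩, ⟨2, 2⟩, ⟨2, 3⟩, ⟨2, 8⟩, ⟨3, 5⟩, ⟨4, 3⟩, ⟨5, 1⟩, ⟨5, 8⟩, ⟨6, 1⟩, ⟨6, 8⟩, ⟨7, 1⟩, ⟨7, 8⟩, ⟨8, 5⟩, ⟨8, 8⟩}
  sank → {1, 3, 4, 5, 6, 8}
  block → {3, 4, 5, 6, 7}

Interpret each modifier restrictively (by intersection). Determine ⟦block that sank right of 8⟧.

{5, 6}

⟦that sank⟧ = ⟦sank⟧ = {1, 3, 4, 5, 6, 8}
⟦right of 8⟧ = {x : ⟨x, 8⟩ ∈ ⟦right of⟧} = {2, 5, 6, 7, 8}
⟦block⟧ = {3, 4, 5, 6, 7}
… ∩ ⟦that sank⟧ = {3, 4, 5, 6, 7} ∩ {1, 3, 4, 5, 6, 8} = {3, 4, 5, 6}
… ∩ ⟦right of 8⟧ = {3, 4, 5, 6} ∩ {2, 5, 6, 7, 8} = {5, 6}
So ⟦block that sank right of 8⟧ = {5, 6}.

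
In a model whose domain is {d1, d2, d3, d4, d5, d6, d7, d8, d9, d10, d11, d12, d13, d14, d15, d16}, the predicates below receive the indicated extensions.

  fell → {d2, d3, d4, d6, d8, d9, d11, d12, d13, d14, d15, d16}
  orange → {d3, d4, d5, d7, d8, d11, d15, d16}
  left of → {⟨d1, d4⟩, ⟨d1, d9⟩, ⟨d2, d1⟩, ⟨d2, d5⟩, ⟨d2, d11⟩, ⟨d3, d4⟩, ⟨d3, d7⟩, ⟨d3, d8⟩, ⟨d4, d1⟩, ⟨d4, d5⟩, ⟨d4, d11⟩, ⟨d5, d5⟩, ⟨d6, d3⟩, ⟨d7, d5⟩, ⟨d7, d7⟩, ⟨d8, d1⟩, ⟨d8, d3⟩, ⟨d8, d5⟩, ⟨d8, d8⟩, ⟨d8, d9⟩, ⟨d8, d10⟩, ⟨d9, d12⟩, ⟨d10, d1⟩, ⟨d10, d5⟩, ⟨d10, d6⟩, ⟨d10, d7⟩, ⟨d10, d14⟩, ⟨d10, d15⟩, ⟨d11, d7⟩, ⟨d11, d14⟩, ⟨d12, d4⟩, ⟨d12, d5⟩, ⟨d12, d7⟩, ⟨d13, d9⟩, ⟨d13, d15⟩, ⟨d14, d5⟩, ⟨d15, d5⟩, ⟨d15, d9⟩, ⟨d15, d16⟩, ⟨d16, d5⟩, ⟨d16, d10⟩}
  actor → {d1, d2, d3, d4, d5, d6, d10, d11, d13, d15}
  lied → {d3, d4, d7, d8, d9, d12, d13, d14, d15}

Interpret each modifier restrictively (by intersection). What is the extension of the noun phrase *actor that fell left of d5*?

⟦that fell⟧ = ⟦fell⟧ = {d2, d3, d4, d6, d8, d9, d11, d12, d13, d14, d15, d16}
⟦left of d5⟧ = {x : ⟨x, d5⟩ ∈ ⟦left of⟧} = {d2, d4, d5, d7, d8, d10, d12, d14, d15, d16}
⟦actor⟧ = {d1, d2, d3, d4, d5, d6, d10, d11, d13, d15}
… ∩ ⟦that fell⟧ = {d1, d2, d3, d4, d5, d6, d10, d11, d13, d15} ∩ {d2, d3, d4, d6, d8, d9, d11, d12, d13, d14, d15, d16} = {d2, d3, d4, d6, d11, d13, d15}
… ∩ ⟦left of d5⟧ = {d2, d3, d4, d6, d11, d13, d15} ∩ {d2, d4, d5, d7, d8, d10, d12, d14, d15, d16} = {d2, d4, d15}
So ⟦actor that fell left of d5⟧ = {d2, d4, d15}.

{d2, d4, d15}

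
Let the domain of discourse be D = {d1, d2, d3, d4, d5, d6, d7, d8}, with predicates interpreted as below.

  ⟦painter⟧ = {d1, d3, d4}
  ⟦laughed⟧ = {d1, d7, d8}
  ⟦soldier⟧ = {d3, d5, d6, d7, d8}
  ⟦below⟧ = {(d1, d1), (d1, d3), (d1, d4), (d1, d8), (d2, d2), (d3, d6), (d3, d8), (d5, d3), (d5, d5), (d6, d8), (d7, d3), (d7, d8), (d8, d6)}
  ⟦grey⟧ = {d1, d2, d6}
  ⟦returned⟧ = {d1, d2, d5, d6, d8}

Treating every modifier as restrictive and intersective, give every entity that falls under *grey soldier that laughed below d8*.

⟦that laughed⟧ = ⟦laughed⟧ = {d1, d7, d8}
⟦below d8⟧ = {x : ⟨x, d8⟩ ∈ ⟦below⟧} = {d1, d3, d6, d7}
⟦soldier⟧ = {d3, d5, d6, d7, d8}
… ∩ ⟦that laughed⟧ = {d3, d5, d6, d7, d8} ∩ {d1, d7, d8} = {d7, d8}
… ∩ ⟦below d8⟧ = {d7, d8} ∩ {d1, d3, d6, d7} = {d7}
… ∩ ⟦grey⟧ = {d7} ∩ {d1, d2, d6} = ∅
So ⟦grey soldier that laughed below d8⟧ = {}.

{}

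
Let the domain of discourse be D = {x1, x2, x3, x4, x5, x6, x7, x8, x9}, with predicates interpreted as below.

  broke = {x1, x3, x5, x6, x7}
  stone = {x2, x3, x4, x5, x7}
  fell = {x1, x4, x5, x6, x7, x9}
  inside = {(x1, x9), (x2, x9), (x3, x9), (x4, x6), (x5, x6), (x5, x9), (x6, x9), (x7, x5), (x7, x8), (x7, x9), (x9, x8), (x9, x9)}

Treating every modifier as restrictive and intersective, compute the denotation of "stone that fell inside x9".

⟦that fell⟧ = ⟦fell⟧ = {x1, x4, x5, x6, x7, x9}
⟦inside x9⟧ = {x : ⟨x, x9⟩ ∈ ⟦inside⟧} = {x1, x2, x3, x5, x6, x7, x9}
⟦stone⟧ = {x2, x3, x4, x5, x7}
… ∩ ⟦that fell⟧ = {x2, x3, x4, x5, x7} ∩ {x1, x4, x5, x6, x7, x9} = {x4, x5, x7}
… ∩ ⟦inside x9⟧ = {x4, x5, x7} ∩ {x1, x2, x3, x5, x6, x7, x9} = {x5, x7}
So ⟦stone that fell inside x9⟧ = {x5, x7}.

{x5, x7}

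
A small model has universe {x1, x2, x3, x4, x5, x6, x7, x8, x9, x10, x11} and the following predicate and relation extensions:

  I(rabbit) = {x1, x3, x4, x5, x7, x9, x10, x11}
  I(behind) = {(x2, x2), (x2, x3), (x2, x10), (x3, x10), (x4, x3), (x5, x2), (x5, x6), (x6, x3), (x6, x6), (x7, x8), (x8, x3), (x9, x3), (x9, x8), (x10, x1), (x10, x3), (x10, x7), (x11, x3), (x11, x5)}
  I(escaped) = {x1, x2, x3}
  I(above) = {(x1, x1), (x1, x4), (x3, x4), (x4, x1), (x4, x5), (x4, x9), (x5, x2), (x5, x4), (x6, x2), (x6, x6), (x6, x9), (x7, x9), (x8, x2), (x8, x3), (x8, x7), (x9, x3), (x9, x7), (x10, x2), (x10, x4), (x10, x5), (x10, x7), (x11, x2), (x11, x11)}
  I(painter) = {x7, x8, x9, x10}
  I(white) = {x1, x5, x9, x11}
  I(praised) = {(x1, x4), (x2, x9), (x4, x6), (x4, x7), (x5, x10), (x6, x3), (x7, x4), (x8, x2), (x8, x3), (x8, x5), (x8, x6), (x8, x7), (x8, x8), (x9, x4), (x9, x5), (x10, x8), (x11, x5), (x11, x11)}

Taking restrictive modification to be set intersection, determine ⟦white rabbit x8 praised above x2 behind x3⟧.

⟦x8 praised⟧ = {x : ⟨x8, x⟩ ∈ ⟦praised⟧} = {x2, x3, x5, x6, x7, x8}
⟦above x2⟧ = {x : ⟨x, x2⟩ ∈ ⟦above⟧} = {x5, x6, x8, x10, x11}
⟦behind x3⟧ = {x : ⟨x, x3⟩ ∈ ⟦behind⟧} = {x2, x4, x6, x8, x9, x10, x11}
⟦rabbit⟧ = {x1, x3, x4, x5, x7, x9, x10, x11}
… ∩ ⟦x8 praised⟧ = {x1, x3, x4, x5, x7, x9, x10, x11} ∩ {x2, x3, x5, x6, x7, x8} = {x3, x5, x7}
… ∩ ⟦above x2⟧ = {x3, x5, x7} ∩ {x5, x6, x8, x10, x11} = {x5}
… ∩ ⟦behind x3⟧ = {x5} ∩ {x2, x4, x6, x8, x9, x10, x11} = ∅
… ∩ ⟦white⟧ = ∅ ∩ {x1, x5, x9, x11} = ∅
So ⟦white rabbit x8 praised above x2 behind x3⟧ = ∅.

∅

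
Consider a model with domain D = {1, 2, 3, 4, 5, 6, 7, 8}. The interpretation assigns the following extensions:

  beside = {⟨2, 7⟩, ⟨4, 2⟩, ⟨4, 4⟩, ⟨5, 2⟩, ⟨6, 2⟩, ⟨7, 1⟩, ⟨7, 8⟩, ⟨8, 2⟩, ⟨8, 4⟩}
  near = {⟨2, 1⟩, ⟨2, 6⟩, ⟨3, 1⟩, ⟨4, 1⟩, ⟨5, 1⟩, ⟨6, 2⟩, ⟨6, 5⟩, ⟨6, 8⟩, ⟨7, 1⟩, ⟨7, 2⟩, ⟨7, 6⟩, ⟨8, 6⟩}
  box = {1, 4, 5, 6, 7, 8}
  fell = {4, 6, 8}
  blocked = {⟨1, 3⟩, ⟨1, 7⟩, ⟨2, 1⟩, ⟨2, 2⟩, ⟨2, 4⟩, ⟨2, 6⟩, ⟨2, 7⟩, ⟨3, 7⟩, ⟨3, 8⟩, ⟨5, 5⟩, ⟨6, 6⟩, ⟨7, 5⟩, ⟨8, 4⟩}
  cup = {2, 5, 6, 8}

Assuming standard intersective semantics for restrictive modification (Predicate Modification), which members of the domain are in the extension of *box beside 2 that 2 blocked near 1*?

{4}

⟦beside 2⟧ = {x : ⟨x, 2⟩ ∈ ⟦beside⟧} = {4, 5, 6, 8}
⟦that 2 blocked⟧ = {x : ⟨2, x⟩ ∈ ⟦blocked⟧} = {1, 2, 4, 6, 7}
⟦near 1⟧ = {x : ⟨x, 1⟩ ∈ ⟦near⟧} = {2, 3, 4, 5, 7}
⟦box⟧ = {1, 4, 5, 6, 7, 8}
… ∩ ⟦beside 2⟧ = {1, 4, 5, 6, 7, 8} ∩ {4, 5, 6, 8} = {4, 5, 6, 8}
… ∩ ⟦that 2 blocked⟧ = {4, 5, 6, 8} ∩ {1, 2, 4, 6, 7} = {4, 6}
… ∩ ⟦near 1⟧ = {4, 6} ∩ {2, 3, 4, 5, 7} = {4}
So ⟦box beside 2 that 2 blocked near 1⟧ = {4}.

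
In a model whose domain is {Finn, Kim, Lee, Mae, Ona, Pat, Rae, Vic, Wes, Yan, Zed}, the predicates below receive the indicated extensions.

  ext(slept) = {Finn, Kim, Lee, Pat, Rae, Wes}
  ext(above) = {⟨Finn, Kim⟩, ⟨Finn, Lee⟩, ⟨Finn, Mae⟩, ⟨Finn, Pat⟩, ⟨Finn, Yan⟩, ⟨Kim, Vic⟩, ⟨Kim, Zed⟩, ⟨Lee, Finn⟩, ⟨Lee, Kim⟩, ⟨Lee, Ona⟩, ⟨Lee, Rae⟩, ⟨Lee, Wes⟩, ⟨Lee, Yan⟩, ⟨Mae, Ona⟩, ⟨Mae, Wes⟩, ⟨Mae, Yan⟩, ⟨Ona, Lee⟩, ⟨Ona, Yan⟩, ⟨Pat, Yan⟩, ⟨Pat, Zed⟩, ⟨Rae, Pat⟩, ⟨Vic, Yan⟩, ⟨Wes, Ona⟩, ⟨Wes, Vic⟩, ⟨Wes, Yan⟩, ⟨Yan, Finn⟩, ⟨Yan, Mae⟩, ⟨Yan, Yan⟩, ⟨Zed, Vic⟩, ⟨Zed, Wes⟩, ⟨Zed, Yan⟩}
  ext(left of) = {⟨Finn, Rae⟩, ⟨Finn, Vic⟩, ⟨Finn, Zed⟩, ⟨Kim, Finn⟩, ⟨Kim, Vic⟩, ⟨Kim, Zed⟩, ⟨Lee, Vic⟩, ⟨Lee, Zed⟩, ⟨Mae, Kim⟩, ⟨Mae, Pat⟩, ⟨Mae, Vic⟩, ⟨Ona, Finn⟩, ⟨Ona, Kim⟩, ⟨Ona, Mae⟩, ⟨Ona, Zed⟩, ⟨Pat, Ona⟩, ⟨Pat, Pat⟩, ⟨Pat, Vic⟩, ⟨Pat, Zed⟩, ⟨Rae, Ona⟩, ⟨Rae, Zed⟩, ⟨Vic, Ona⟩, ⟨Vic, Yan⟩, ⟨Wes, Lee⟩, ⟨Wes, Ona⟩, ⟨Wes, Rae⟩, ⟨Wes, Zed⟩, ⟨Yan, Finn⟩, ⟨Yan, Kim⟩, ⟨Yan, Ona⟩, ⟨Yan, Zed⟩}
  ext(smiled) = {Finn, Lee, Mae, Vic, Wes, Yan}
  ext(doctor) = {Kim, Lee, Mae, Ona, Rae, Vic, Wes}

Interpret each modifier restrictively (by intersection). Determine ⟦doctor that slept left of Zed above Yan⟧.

{Lee, Wes}

⟦that slept⟧ = ⟦slept⟧ = {Finn, Kim, Lee, Pat, Rae, Wes}
⟦left of Zed⟧ = {x : ⟨x, Zed⟩ ∈ ⟦left of⟧} = {Finn, Kim, Lee, Ona, Pat, Rae, Wes, Yan}
⟦above Yan⟧ = {x : ⟨x, Yan⟩ ∈ ⟦above⟧} = {Finn, Lee, Mae, Ona, Pat, Vic, Wes, Yan, Zed}
⟦doctor⟧ = {Kim, Lee, Mae, Ona, Rae, Vic, Wes}
… ∩ ⟦that slept⟧ = {Kim, Lee, Mae, Ona, Rae, Vic, Wes} ∩ {Finn, Kim, Lee, Pat, Rae, Wes} = {Kim, Lee, Rae, Wes}
… ∩ ⟦left of Zed⟧ = {Kim, Lee, Rae, Wes} ∩ {Finn, Kim, Lee, Ona, Pat, Rae, Wes, Yan} = {Kim, Lee, Rae, Wes}
… ∩ ⟦above Yan⟧ = {Kim, Lee, Rae, Wes} ∩ {Finn, Lee, Mae, Ona, Pat, Vic, Wes, Yan, Zed} = {Lee, Wes}
So ⟦doctor that slept left of Zed above Yan⟧ = {Lee, Wes}.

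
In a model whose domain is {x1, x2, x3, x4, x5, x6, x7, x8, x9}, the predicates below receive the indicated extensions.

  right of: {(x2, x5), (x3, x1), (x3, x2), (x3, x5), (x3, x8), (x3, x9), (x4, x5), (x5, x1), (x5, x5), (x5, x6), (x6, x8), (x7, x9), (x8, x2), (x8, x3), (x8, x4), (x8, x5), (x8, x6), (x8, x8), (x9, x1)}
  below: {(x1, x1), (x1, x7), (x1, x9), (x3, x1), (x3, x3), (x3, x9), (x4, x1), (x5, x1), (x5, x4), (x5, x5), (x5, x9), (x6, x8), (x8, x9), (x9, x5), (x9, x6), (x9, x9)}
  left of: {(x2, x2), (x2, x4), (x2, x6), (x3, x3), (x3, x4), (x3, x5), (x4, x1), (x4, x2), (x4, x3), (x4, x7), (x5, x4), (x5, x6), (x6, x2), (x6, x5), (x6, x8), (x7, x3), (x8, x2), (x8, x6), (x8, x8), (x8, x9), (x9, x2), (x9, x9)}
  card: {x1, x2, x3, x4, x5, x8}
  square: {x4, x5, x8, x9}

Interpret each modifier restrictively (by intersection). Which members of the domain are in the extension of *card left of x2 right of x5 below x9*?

⟦left of x2⟧ = {x : ⟨x, x2⟩ ∈ ⟦left of⟧} = {x2, x4, x6, x8, x9}
⟦right of x5⟧ = {x : ⟨x, x5⟩ ∈ ⟦right of⟧} = {x2, x3, x4, x5, x8}
⟦below x9⟧ = {x : ⟨x, x9⟩ ∈ ⟦below⟧} = {x1, x3, x5, x8, x9}
⟦card⟧ = {x1, x2, x3, x4, x5, x8}
… ∩ ⟦left of x2⟧ = {x1, x2, x3, x4, x5, x8} ∩ {x2, x4, x6, x8, x9} = {x2, x4, x8}
… ∩ ⟦right of x5⟧ = {x2, x4, x8} ∩ {x2, x3, x4, x5, x8} = {x2, x4, x8}
… ∩ ⟦below x9⟧ = {x2, x4, x8} ∩ {x1, x3, x5, x8, x9} = {x8}
So ⟦card left of x2 right of x5 below x9⟧ = {x8}.

{x8}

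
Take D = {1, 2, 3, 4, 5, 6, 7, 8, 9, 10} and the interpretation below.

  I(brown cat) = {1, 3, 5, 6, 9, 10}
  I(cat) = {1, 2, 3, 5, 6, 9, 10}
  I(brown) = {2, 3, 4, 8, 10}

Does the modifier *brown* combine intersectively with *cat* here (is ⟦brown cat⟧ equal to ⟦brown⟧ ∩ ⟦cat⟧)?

⟦brown⟧ ∩ ⟦cat⟧ = {2, 3, 4, 8, 10} ∩ {1, 2, 3, 5, 6, 9, 10} = {2, 3, 10}
Observed ⟦brown cat⟧ = {1, 3, 5, 6, 9, 10}.
These differ, so the modifier is not intersective in this model.

no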